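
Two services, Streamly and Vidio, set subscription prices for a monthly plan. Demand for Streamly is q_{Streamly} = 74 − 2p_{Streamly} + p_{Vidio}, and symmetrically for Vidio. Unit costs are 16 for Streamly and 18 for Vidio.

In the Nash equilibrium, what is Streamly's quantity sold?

Streamly's profit: π = (p_{Streamly} − 16)(74 − 2p_{Streamly} + p_{Vidio}).
∂π/∂p_{Streamly} = 106 − 4p_{Streamly} + p_{Vidio} = 0 ⇒ p_{Streamly} = 26.5 + 0.25p_{Vidio}.
Similarly p_{Vidio} = 27.5 + 0.25p_{Streamly}.
Plugging p_{Vidio} into Streamly's best response: p_{Streamly} = 26.5 + 0.25(27.5 + 0.25p_{Streamly}) ⇒ 0.9375p_{Streamly} = 33.375, so p_{Streamly} = 35.6.
Then p_{Vidio} = 27.5 + 0.25·35.6 = 36.4.
q_{Streamly} = 74 − 2·35.6 + 36.4 = 39.2.

39.2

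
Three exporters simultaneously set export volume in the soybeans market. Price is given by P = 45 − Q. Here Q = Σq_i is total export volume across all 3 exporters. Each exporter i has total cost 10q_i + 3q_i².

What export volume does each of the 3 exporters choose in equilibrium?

A representative exporter's profit is π_i = q_i(45 − Q) − 10q_i − 3q_i², with Q = q_i + Σ_{j≠i} q_j.
First-order condition: 35 − 8q_i − Σ_{j≠i} q_j = 0.
Imposing symmetry (q_j = q for all j) turns Σ_{j≠i} q_j into 2q, so 35 = 10q and q = 3.5.

3.5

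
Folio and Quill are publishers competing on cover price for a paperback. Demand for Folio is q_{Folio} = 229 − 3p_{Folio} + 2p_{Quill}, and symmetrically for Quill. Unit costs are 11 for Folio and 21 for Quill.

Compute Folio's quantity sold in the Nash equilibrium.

Folio's profit: π = (p_{Folio} − 11)(229 − 3p_{Folio} + 2p_{Quill}).
∂π/∂p_{Folio} = 262 − 6p_{Folio} + 2p_{Quill} = 0 ⇒ p_{Folio} = 131/3 + (1/3)p_{Quill}.
Similarly p_{Quill} = 146/3 + (1/3)p_{Folio}.
Substituting the second reaction function into the first: p_{Folio} = 131/3 + (1/3)(146/3 + (1/3)p_{Folio}), which gives (8/9)p_{Folio} = 539/9 ⇒ p_{Folio} = 67.375.
Then p_{Quill} = 146/3 + (1/3)·67.375 = 71.125.
q_{Folio} = 229 − 3·67.375 + 2·71.125 = 169.125.

169.125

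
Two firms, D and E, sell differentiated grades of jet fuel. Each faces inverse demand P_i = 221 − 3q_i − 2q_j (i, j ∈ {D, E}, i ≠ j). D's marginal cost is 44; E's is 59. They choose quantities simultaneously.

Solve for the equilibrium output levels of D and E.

23.0625, 19.3125

Firm D's profit: π = q_D(221 − 3q_D − 2q_E) − 44q_D.
∂π/∂q_D = 177 − 6q_D − 2q_E = 0 ⇒ q_D = 29.5 − (1/3)q_E.
Similarly q_E = 27 − (1/3)q_D.
Plugging q_E into D's best response: q_D = 29.5 − (1/3)(27 − (1/3)q_D) ⇒ (8/9)q_D = 20.5, so q_D = 23.0625.
Then q_E = 27 − (1/3)·23.0625 = 19.3125.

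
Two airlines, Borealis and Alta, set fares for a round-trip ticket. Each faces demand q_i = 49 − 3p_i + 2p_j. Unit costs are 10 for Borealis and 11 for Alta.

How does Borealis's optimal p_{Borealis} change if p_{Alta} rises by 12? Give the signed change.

4

Borealis's profit: π = (p_{Borealis} − 10)(49 − 3p_{Borealis} + 2p_{Alta}).
∂π/∂p_{Borealis} = 79 − 6p_{Borealis} + 2p_{Alta} = 0 ⇒ p_{Borealis} = 79/6 + (1/3)p_{Alta}.
The reaction-function slope is 1/3, so a 12-unit rise in p_{Alta} moves p_{Borealis} by 1/3 × 12 = 4. Borealis's best response rises — the actions are strategic complements.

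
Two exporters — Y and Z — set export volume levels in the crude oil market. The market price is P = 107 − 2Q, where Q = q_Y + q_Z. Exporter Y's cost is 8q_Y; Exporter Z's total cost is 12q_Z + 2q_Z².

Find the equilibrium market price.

Exporter Y's profit: π = q_Y(107 − 2(q_Y + q_Z)) − 8q_Y.
∂π/∂q_Y = 99 − 4q_Y − 2q_Z = 0, so q_Y = 24.75 − 0.5q_Z.
For Z: ∂π/∂q_Z = 95 − 8q_Z − 2q_Y = 0 ⇒ q_Z = 11.875 − 0.25q_Y.
Plugging q_Z into Y's best response: q_Y = 24.75 − 0.5(11.875 − 0.25q_Y) ⇒ 0.875q_Y = 18.8125, so q_Y = 21.5.
Then q_Z = 11.875 − 0.25·21.5 = 6.5.
Equilibrium price: P = 107 − 2·28 = 51.

51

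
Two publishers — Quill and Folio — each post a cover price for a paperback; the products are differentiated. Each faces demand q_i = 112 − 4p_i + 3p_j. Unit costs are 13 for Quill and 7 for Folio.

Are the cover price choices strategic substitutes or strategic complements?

Quill's profit: π = (p_{Quill} − 13)(112 − 4p_{Quill} + 3p_{Folio}).
∂π/∂p_{Quill} = 164 − 8p_{Quill} + 3p_{Folio} = 0 ⇒ p_{Quill} = 20.5 + 0.375p_{Folio}.
The best-response slope dp_{Quill}/dp_{Folio} = 0.375 > 0: the reaction function is upward-sloping, so the choices are strategic complements.

strategic complements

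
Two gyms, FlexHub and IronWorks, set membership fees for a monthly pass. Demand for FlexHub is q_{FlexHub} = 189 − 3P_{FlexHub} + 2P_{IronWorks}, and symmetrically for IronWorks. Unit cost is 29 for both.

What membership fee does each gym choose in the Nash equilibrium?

FlexHub's profit: π = (P_{FlexHub} − 29)(189 − 3P_{FlexHub} + 2P_{IronWorks}).
∂π/∂P_{FlexHub} = 276 − 6P_{FlexHub} + 2P_{IronWorks} = 0 ⇒ P_{FlexHub} = 46 + (1/3)P_{IronWorks}.
The game is symmetric, so in equilibrium P_{IronWorks} = P_{FlexHub}: the reaction function gives (2/3)P_{FlexHub} = 46, hence P_{FlexHub} = 69.

69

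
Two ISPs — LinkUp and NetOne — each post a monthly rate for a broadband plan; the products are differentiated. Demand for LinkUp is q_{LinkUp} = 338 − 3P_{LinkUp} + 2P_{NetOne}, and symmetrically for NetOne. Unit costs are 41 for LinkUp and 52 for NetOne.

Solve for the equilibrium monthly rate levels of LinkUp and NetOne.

LinkUp's profit: π = (P_{LinkUp} − 41)(338 − 3P_{LinkUp} + 2P_{NetOne}).
∂π/∂P_{LinkUp} = 461 − 6P_{LinkUp} + 2P_{NetOne} = 0 ⇒ P_{LinkUp} = 461/6 + (1/3)P_{NetOne}.
Similarly P_{NetOne} = 247/3 + (1/3)P_{LinkUp}.
Solving the two reaction functions simultaneously: (1 − (1/3)(1/3))P_{LinkUp} = 461/6 + (1/3)·(247/3), so (8/9)P_{LinkUp} = 1877/18 and P_{LinkUp} = 117.3125.
Then P_{NetOne} = 247/3 + (1/3)·117.3125 = 121.4375.

117.3125, 121.4375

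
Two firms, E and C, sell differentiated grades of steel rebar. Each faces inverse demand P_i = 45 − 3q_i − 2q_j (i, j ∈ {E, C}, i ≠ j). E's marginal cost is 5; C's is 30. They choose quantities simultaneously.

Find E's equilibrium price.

24.6875

Firm E's profit: π = q_E(45 − 3q_E − 2q_C) − 5q_E.
∂π/∂q_E = 40 − 6q_E − 2q_C = 0 ⇒ q_E = 20/3 − (1/3)q_C.
Similarly q_C = 2.5 − (1/3)q_E.
Substituting the second reaction function into the first: q_E = 20/3 − (1/3)(2.5 − (1/3)q_E), which gives (8/9)q_E = 35/6 ⇒ q_E = 6.5625.
Then q_C = 2.5 − (1/3)·6.5625 = 0.3125.
P_E = 45 − 3·6.5625 − 2·0.3125 = 24.6875.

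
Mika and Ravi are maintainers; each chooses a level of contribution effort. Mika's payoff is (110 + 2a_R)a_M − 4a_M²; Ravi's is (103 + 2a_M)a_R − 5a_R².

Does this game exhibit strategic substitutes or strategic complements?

strategic complements

Expanding Mika's payoff: 110a_M + 2a_Ra_M − 4a_M².
∂π/∂a_M = 110 + 2a_R − 8a_M = 0, so a_M = 13.75 + 0.25a_R.
The best-response slope da_M/da_R = 0.25 > 0: the reaction function is upward-sloping, so the choices are strategic complements.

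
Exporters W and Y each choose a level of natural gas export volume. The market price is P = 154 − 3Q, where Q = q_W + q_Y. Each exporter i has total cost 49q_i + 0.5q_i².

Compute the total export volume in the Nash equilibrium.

21

Exporter W's profit: π = q_W(154 − 3(q_W + q_Y)) − 49q_W − 0.5q_W².
∂π/∂q_W = 105 − 7q_W − 3q_Y = 0, so q_W = 15 − (3/7)q_Y.
By symmetry q_Y = q_W; substituting into the reaction function, (10/7)q_W = 15 and q_W = 10.5.
Total export volume: 10.5 + 10.5 = 21.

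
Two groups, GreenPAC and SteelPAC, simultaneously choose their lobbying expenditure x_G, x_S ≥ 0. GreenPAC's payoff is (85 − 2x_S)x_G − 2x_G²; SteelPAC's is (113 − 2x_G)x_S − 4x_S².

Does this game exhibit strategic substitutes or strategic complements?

Expanding GreenPAC's payoff: 85x_G − 2x_Sx_G − 2x_G².
∂π/∂x_G = 85 − 2x_S − 4x_G = 0, so x_G = 21.25 − 0.5x_S.
The best-response slope dx_G/dx_S = −0.5 < 0: the reaction function is downward-sloping, so the choices are strategic substitutes.

strategic substitutes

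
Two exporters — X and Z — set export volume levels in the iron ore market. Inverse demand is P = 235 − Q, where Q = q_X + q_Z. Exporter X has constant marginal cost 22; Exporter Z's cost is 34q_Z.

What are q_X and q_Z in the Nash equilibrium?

Exporter X's profit: π = q_X(235 − (q_X + q_Z)) − 22q_X.
∂π/∂q_X = 213 − 2q_X − q_Z = 0, so q_X = 106.5 − 0.5q_Z.
By the same steps for Z: q_Z = 100.5 − 0.5q_X.
Solving the two reaction functions simultaneously: (1 − (−0.5)(−0.5))q_X = 106.5 − 0.5·100.5, so 0.75q_X = 56.25 and q_X = 75.
Then q_Z = 100.5 − 0.5·75 = 63.

75, 63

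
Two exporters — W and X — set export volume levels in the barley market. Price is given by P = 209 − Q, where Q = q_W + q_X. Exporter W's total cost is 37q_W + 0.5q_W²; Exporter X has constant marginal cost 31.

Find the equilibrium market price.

103.4

Exporter W's profit: π = q_W(209 − (q_W + q_X)) − 37q_W − 0.5q_W².
∂π/∂q_W = 172 − 3q_W − q_X = 0, so q_W = 172/3 − (1/3)q_X.
For X: ∂π/∂q_X = 178 − 2q_X − q_W = 0 ⇒ q_X = 89 − 0.5q_W.
Solving the two reaction functions simultaneously: (1 − (−1/3)(−0.5))q_W = 172/3 − (1/3)·89, so (5/6)q_W = 83/3 and q_W = 33.2.
Then q_X = 89 − 0.5·33.2 = 72.4.
Equilibrium price: P = 209 − 105.6 = 103.4.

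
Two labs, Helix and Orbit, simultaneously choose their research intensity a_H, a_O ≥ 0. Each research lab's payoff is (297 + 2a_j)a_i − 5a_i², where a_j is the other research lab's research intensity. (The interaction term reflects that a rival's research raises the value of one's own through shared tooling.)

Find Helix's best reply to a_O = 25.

Helix's payoff is (297 + 2a_O)a_H − 5a_H².
∂π/∂a_H = 297 + 2a_O − 10a_H = 0, so a_H = 29.7 + 0.2a_O.
At a_O = 25: a_H = 29.7 + 0.2·25 = 34.7.

34.7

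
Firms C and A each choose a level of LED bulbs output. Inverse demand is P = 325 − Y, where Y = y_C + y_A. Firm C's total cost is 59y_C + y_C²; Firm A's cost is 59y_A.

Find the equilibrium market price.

Firm C's profit: π = y_C(325 − (y_C + y_A)) − 59y_C − y_C².
∂π/∂y_C = 266 − 4y_C − y_A = 0, so y_C = 66.5 − 0.25y_A.
For A: ∂π/∂y_A = 266 − 2y_A − y_C = 0 ⇒ y_A = 133 − 0.5y_C.
Solving the two reaction functions simultaneously: (1 − (−0.25)(−0.5))y_C = 66.5 − 0.25·133, so 0.875y_C = 33.25 and y_C = 38.
Then y_A = 133 − 0.5·38 = 114.
Equilibrium price: P = 325 − 152 = 173.

173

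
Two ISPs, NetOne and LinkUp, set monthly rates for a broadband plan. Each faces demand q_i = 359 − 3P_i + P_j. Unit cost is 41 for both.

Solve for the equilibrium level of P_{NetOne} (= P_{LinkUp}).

NetOne's profit: π = (P_{NetOne} − 41)(359 − 3P_{NetOne} + P_{LinkUp}).
∂π/∂P_{NetOne} = 482 − 6P_{NetOne} + P_{LinkUp} = 0 ⇒ P_{NetOne} = 241/3 + (1/6)P_{LinkUp}.
By symmetry P_{LinkUp} = P_{NetOne}; substituting into the reaction function, (5/6)P_{NetOne} = 241/3 and P_{NetOne} = 96.4.

96.4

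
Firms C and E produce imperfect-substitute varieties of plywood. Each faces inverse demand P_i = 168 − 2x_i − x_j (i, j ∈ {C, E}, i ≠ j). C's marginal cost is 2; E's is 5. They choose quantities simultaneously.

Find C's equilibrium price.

Firm C's profit: π = x_C(168 − 2x_C − x_E) − 2x_C.
∂π/∂x_C = 166 − 4x_C − x_E = 0 ⇒ x_C = 41.5 − 0.25x_E.
Similarly x_E = 40.75 − 0.25x_C.
Substituting the second reaction function into the first: x_C = 41.5 − 0.25(40.75 − 0.25x_C), which gives 0.9375x_C = 31.3125 ⇒ x_C = 33.4.
Then x_E = 40.75 − 0.25·33.4 = 32.4.
P_C = 168 − 2·33.4 − 32.4 = 68.8.

68.8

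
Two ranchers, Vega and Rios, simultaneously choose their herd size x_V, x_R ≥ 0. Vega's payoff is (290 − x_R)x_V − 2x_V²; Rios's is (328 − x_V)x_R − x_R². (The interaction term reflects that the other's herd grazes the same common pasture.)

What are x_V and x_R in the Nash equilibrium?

36, 146

Expanding Vega's payoff: 290x_V − x_Rx_V − 2x_V².
∂π/∂x_V = 290 − x_R − 4x_V = 0, so x_V = 72.5 − 0.25x_R.
Likewise for Rios: x_R = 164 − 0.5x_V.
Substituting the second reaction function into the first: x_V = 72.5 − 0.25(164 − 0.5x_V), which gives 0.875x_V = 31.5 ⇒ x_V = 36.
Then x_R = 164 − 0.5·36 = 146.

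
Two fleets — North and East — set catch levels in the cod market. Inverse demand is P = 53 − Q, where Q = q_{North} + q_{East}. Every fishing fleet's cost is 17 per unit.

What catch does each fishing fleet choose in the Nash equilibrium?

Fishing fleet North's profit: π = q_{North}(53 − (q_{North} + q_{East})) − 17q_{North}.
∂π/∂q_{North} = 36 − 2q_{North} − q_{East} = 0, so q_{North} = 18 − 0.5q_{East}.
The game is symmetric, so in equilibrium q_{East} = q_{North}: the reaction function gives 1.5q_{North} = 18, hence q_{North} = 12.

12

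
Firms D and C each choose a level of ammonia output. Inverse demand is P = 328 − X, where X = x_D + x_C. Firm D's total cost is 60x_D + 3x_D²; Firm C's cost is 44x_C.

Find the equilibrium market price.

177.6

Firm D's profit: π = x_D(328 − (x_D + x_C)) − 60x_D − 3x_D².
∂π/∂x_D = 268 − 8x_D − x_C = 0, so x_D = 33.5 − 0.125x_C.
For C: ∂π/∂x_C = 284 − 2x_C − x_D = 0 ⇒ x_C = 142 − 0.5x_D.
Solving the two reaction functions simultaneously: (1 − (−0.125)(−0.5))x_D = 33.5 − 0.125·142, so 0.9375x_D = 15.75 and x_D = 16.8.
Then x_C = 142 − 0.5·16.8 = 133.6.
Equilibrium price: P = 328 − 150.4 = 177.6.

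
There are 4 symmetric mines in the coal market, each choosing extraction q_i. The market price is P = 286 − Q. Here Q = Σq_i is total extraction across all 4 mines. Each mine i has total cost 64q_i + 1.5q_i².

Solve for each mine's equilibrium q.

27.75

A representative mine's profit is π_i = q_i(286 − Q) − 64q_i − 1.5q_i², with Q = q_i + Σ_{j≠i} q_j.
First-order condition: 222 − 5q_i − Σ_{j≠i} q_j = 0.
In a symmetric equilibrium every mine chooses the same q, so Σ_{j≠i} q_j = 3q. The condition becomes 222 − 8q = 0, giving q = 222/8 = 27.75.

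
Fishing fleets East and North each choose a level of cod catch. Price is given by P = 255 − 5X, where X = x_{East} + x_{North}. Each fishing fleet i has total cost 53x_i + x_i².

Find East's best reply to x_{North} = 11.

12.25

Fishing fleet East's profit: π = x_{East}(255 − 5(x_{East} + x_{North})) − 53x_{East} − x_{East}².
∂π/∂x_{East} = 202 − 12x_{East} − 5x_{North} = 0, so x_{East} = 101/6 − (5/12)x_{North}.
At x_{North} = 11: x_{East} = 101/6 − (5/12)·11 = 12.25.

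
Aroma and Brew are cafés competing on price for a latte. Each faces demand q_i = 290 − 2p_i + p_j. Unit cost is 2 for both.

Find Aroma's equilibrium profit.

18432

Aroma's profit: π = (p_{Aroma} − 2)(290 − 2p_{Aroma} + p_{Brew}).
∂π/∂p_{Aroma} = 294 − 4p_{Aroma} + p_{Brew} = 0 ⇒ p_{Aroma} = 73.5 + 0.25p_{Brew}.
The game is symmetric, so in equilibrium p_{Brew} = p_{Aroma}: the reaction function gives 0.75p_{Aroma} = 73.5, hence p_{Aroma} = 98.
q_{Aroma} = 290 − 2·98 + 98 = 192.
Profit = (98 − 2)·192 = 18432.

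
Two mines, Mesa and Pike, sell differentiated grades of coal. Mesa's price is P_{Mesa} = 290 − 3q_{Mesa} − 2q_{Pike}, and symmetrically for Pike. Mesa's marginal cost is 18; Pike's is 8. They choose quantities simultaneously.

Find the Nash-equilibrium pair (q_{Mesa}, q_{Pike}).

Mine Mesa's profit: π = q_{Mesa}(290 − 3q_{Mesa} − 2q_{Pike}) − 18q_{Mesa}.
∂π/∂q_{Mesa} = 272 − 6q_{Mesa} − 2q_{Pike} = 0 ⇒ q_{Mesa} = 136/3 − (1/3)q_{Pike}.
Similarly q_{Pike} = 47 − (1/3)q_{Mesa}.
Solving the two reaction functions simultaneously: (1 − (−1/3)(−1/3))q_{Mesa} = 136/3 − (1/3)·47, so (8/9)q_{Mesa} = 89/3 and q_{Mesa} = 33.375.
Then q_{Pike} = 47 − (1/3)·33.375 = 35.875.

33.375, 35.875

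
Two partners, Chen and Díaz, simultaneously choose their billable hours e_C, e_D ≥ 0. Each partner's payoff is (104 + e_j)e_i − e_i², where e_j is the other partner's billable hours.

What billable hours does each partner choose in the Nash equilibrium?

Chen's payoff is (104 + e_D)e_C − e_C².
∂π/∂e_C = 104 + e_D − 2e_C = 0, so e_C = 52 + 0.5e_D.
The game is symmetric, so in equilibrium e_D = e_C: the reaction function gives 0.5e_C = 52, hence e_C = 104.

104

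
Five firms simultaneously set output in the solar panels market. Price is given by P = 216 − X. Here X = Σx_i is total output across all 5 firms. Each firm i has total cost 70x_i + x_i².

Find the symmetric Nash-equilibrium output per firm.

A representative firm's profit is π_i = x_i(216 − X) − 70x_i − x_i², with X = x_i + Σ_{j≠i} x_j.
First-order condition: 146 − 4x_i − Σ_{j≠i} x_j = 0.
In a symmetric equilibrium every firm chooses the same x, so Σ_{j≠i} x_j = 4x. The condition becomes 146 − 8x = 0, giving x = 146/8 = 18.25.

18.25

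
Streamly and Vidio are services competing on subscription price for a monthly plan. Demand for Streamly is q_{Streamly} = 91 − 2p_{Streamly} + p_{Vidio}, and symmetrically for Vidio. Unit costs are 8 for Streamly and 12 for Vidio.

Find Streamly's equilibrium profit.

Streamly's profit: π = (p_{Streamly} − 8)(91 − 2p_{Streamly} + p_{Vidio}).
∂π/∂p_{Streamly} = 107 − 4p_{Streamly} + p_{Vidio} = 0 ⇒ p_{Streamly} = 26.75 + 0.25p_{Vidio}.
Similarly p_{Vidio} = 28.75 + 0.25p_{Streamly}.
Substituting the second reaction function into the first: p_{Streamly} = 26.75 + 0.25(28.75 + 0.25p_{Streamly}), which gives 0.9375p_{Streamly} = 33.9375 ⇒ p_{Streamly} = 36.2.
Then p_{Vidio} = 28.75 + 0.25·36.2 = 37.8.
q_{Streamly} = 91 − 2·36.2 + 37.8 = 56.4.
Profit = (36.2 − 8)·56.4 = 1590.48.

1590.48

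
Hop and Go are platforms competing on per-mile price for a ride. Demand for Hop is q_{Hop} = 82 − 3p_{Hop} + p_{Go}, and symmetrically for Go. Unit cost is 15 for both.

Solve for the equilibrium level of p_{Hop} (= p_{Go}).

Hop's profit: π = (p_{Hop} − 15)(82 − 3p_{Hop} + p_{Go}).
∂π/∂p_{Hop} = 127 − 6p_{Hop} + p_{Go} = 0 ⇒ p_{Hop} = 127/6 + (1/6)p_{Go}.
By symmetry p_{Go} = p_{Hop}; substituting into the reaction function, (5/6)p_{Hop} = 127/6 and p_{Hop} = 25.4.

25.4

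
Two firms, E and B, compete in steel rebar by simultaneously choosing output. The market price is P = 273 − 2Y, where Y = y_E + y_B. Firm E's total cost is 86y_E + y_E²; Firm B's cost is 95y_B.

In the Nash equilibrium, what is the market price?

Firm E's profit: π = y_E(273 − 2(y_E + y_B)) − 86y_E − y_E².
∂π/∂y_E = 187 − 6y_E − 2y_B = 0, so y_E = 187/6 − (1/3)y_B.
For B: ∂π/∂y_B = 178 − 4y_B − 2y_E = 0 ⇒ y_B = 44.5 − 0.5y_E.
Solving the two reaction functions simultaneously: (1 − (−1/3)(−0.5))y_E = 187/6 − (1/3)·44.5, so (5/6)y_E = 49/3 and y_E = 19.6.
Then y_B = 44.5 − 0.5·19.6 = 34.7.
Equilibrium price: P = 273 − 2·54.3 = 164.4.

164.4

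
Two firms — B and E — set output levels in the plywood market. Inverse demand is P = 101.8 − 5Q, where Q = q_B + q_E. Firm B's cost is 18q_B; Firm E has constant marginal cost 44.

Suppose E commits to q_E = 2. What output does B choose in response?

Firm B's profit: π = q_B(101.8 − 5(q_B + q_E)) − 18q_B.
∂π/∂q_B = 83.8 − 10q_B − 5q_E = 0, so q_B = 8.38 − 0.5q_E.
At q_E = 2: q_B = 8.38 − 0.5·2 = 7.38.

7.38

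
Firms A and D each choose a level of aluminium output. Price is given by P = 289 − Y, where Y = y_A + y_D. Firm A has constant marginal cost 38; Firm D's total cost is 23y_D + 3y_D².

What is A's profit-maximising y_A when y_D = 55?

Firm A's profit: π = y_A(289 − (y_A + y_D)) − 38y_A.
∂π/∂y_A = 251 − 2y_A − y_D = 0, so y_A = 125.5 − 0.5y_D.
At y_D = 55: y_A = 125.5 − 0.5·55 = 98.

98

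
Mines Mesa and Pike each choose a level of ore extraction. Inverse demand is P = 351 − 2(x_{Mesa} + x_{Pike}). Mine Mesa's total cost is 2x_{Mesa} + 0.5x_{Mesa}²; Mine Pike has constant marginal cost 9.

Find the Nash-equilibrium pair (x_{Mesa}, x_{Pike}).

44.5, 63.25

Mine Mesa's profit: π = x_{Mesa}(351 − 2(x_{Mesa} + x_{Pike})) − 2x_{Mesa} − 0.5x_{Mesa}².
∂π/∂x_{Mesa} = 349 − 5x_{Mesa} − 2x_{Pike} = 0, so x_{Mesa} = 69.8 − 0.4x_{Pike}.
For Pike: ∂π/∂x_{Pike} = 342 − 4x_{Pike} − 2x_{Mesa} = 0 ⇒ x_{Pike} = 85.5 − 0.5x_{Mesa}.
Plugging x_{Pike} into Mesa's best response: x_{Mesa} = 69.8 − 0.4(85.5 − 0.5x_{Mesa}) ⇒ 0.8x_{Mesa} = 35.6, so x_{Mesa} = 44.5.
Then x_{Pike} = 85.5 − 0.5·44.5 = 63.25.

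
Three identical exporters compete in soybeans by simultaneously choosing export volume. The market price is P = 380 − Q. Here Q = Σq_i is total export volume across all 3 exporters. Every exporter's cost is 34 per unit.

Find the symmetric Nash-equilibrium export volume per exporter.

86.5

A representative exporter's profit is π_i = q_i(380 − Q) − 34q_i, with Q = q_i + Σ_{j≠i} q_j.
First-order condition: 346 − 2q_i − Σ_{j≠i} q_j = 0.
With identical exporters, set every q_j = q: then 346 − 2q − 2q = 0, i.e. q = 346/4 = 86.5.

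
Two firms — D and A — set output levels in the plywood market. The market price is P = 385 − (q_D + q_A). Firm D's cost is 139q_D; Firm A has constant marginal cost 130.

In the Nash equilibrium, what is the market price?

Firm D's profit: π = q_D(385 − (q_D + q_A)) − 139q_D.
∂π/∂q_D = 246 − 2q_D − q_A = 0, so q_D = 123 − 0.5q_A.
By the same steps for A: q_A = 127.5 − 0.5q_D.
Solving the two reaction functions simultaneously: (1 − (−0.5)(−0.5))q_D = 123 − 0.5·127.5, so 0.75q_D = 59.25 and q_D = 79.
Then q_A = 127.5 − 0.5·79 = 88.
Equilibrium price: P = 385 − 167 = 218.

218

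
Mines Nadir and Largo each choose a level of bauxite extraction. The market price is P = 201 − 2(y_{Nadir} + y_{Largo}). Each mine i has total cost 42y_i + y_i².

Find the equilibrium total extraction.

Mine Nadir's profit: π = y_{Nadir}(201 − 2(y_{Nadir} + y_{Largo})) − 42y_{Nadir} − y_{Nadir}².
∂π/∂y_{Nadir} = 159 − 6y_{Nadir} − 2y_{Largo} = 0, so y_{Nadir} = 26.5 − (1/3)y_{Largo}.
Setting y_{Nadir} = y_{Largo} in the reaction function: y_{Nadir} = 26.5 − (1/3)y_{Nadir}, so y_{Nadir} = 26.5 / (4/3) = 19.875.
Total extraction: 19.875 + 19.875 = 39.75.

39.75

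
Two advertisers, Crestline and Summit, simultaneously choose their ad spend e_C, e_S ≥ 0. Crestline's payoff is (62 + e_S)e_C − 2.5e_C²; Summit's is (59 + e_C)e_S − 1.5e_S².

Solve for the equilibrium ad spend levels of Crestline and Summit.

Expanding Crestline's payoff: 62e_C + e_Se_C − 2.5e_C².
∂π/∂e_C = 62 + e_S − 5e_C = 0, so e_C = 12.4 + 0.2e_S.
Likewise for Summit: e_S = 59/3 + (1/3)e_C.
Solving the two reaction functions simultaneously: (1 − (0.2)(1/3))e_C = 12.4 + 0.2·(59/3), so (14/15)e_C = 49/3 and e_C = 17.5.
Then e_S = 59/3 + (1/3)·17.5 = 25.5.

17.5, 25.5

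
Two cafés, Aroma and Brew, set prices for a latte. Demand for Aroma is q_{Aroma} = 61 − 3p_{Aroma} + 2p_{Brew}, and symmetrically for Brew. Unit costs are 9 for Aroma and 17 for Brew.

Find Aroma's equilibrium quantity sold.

Aroma's profit: π = (p_{Aroma} − 9)(61 − 3p_{Aroma} + 2p_{Brew}).
∂π/∂p_{Aroma} = 88 − 6p_{Aroma} + 2p_{Brew} = 0 ⇒ p_{Aroma} = 44/3 + (1/3)p_{Brew}.
Similarly p_{Brew} = 56/3 + (1/3)p_{Aroma}.
Solving the two reaction functions simultaneously: (1 − (1/3)(1/3))p_{Aroma} = 44/3 + (1/3)·(56/3), so (8/9)p_{Aroma} = 188/9 and p_{Aroma} = 23.5.
Then p_{Brew} = 56/3 + (1/3)·23.5 = 26.5.
q_{Aroma} = 61 − 3·23.5 + 2·26.5 = 43.5.

43.5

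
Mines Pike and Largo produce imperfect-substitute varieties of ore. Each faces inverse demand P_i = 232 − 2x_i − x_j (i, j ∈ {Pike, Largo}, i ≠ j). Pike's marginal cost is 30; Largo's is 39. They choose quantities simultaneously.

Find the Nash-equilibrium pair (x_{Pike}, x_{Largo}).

41, 38

Mine Pike's profit: π = x_{Pike}(232 − 2x_{Pike} − x_{Largo}) − 30x_{Pike}.
∂π/∂x_{Pike} = 202 − 4x_{Pike} − x_{Largo} = 0 ⇒ x_{Pike} = 50.5 − 0.25x_{Largo}.
Similarly x_{Largo} = 48.25 − 0.25x_{Pike}.
Plugging x_{Largo} into Pike's best response: x_{Pike} = 50.5 − 0.25(48.25 − 0.25x_{Pike}) ⇒ 0.9375x_{Pike} = 38.4375, so x_{Pike} = 41.
Then x_{Largo} = 48.25 − 0.25·41 = 38.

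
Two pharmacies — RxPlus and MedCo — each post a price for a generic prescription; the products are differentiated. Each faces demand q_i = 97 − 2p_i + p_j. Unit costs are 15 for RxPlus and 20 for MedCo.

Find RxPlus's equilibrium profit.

1568

RxPlus's profit: π = (p_{RxPlus} − 15)(97 − 2p_{RxPlus} + p_{MedCo}).
∂π/∂p_{RxPlus} = 127 − 4p_{RxPlus} + p_{MedCo} = 0 ⇒ p_{RxPlus} = 31.75 + 0.25p_{MedCo}.
Similarly p_{MedCo} = 34.25 + 0.25p_{RxPlus}.
Plugging p_{MedCo} into RxPlus's best response: p_{RxPlus} = 31.75 + 0.25(34.25 + 0.25p_{RxPlus}) ⇒ 0.9375p_{RxPlus} = 40.3125, so p_{RxPlus} = 43.
Then p_{MedCo} = 34.25 + 0.25·43 = 45.
q_{RxPlus} = 97 − 2·43 + 45 = 56.
Profit = (43 − 15)·56 = 1568.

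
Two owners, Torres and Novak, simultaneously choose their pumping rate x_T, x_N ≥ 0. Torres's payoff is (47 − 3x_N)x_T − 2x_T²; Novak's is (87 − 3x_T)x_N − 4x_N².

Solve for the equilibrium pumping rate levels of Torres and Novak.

Expanding Torres's payoff: 47x_T − 3x_Nx_T − 2x_T².
∂π/∂x_T = 47 − 3x_N − 4x_T = 0, so x_T = 11.75 − 0.75x_N.
Likewise for Novak: x_N = 10.875 − 0.375x_T.
Plugging x_N into Torres's best response: x_T = 11.75 − 0.75(10.875 − 0.375x_T) ⇒ (23/32)x_T = 115/32, so x_T = 5.
Then x_N = 10.875 − 0.375·5 = 9.

5, 9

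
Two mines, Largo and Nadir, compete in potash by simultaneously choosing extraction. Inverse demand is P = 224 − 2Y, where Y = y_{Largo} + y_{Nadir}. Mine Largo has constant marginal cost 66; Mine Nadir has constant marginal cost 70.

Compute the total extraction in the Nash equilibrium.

52

Mine Largo's profit: π = y_{Largo}(224 − 2(y_{Largo} + y_{Nadir})) − 66y_{Largo}.
∂π/∂y_{Largo} = 158 − 4y_{Largo} − 2y_{Nadir} = 0, so y_{Largo} = 39.5 − 0.5y_{Nadir}.
By the same steps for Nadir: y_{Nadir} = 38.5 − 0.5y_{Largo}.
Substituting the second reaction function into the first: y_{Largo} = 39.5 − 0.5(38.5 − 0.5y_{Largo}), which gives 0.75y_{Largo} = 20.25 ⇒ y_{Largo} = 27.
Then y_{Nadir} = 38.5 − 0.5·27 = 25.
Total extraction: 27 + 25 = 52.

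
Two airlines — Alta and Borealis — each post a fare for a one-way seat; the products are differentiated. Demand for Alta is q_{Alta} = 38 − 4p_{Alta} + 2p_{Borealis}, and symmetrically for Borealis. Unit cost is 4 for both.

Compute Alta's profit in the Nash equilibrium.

Alta's profit: π = (p_{Alta} − 4)(38 − 4p_{Alta} + 2p_{Borealis}).
∂π/∂p_{Alta} = 54 − 8p_{Alta} + 2p_{Borealis} = 0 ⇒ p_{Alta} = 6.75 + 0.25p_{Borealis}.
By symmetry p_{Borealis} = p_{Alta}; substituting into the reaction function, 0.75p_{Alta} = 6.75 and p_{Alta} = 9.
q_{Alta} = 38 − 4·9 + 2·9 = 20.
Profit = (9 − 4)·20 = 100.

100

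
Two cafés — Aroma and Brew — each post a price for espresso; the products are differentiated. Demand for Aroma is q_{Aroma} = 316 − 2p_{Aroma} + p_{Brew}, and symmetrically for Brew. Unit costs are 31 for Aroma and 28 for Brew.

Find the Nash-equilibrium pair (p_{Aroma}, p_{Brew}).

Aroma's profit: π = (p_{Aroma} − 31)(316 − 2p_{Aroma} + p_{Brew}).
∂π/∂p_{Aroma} = 378 − 4p_{Aroma} + p_{Brew} = 0 ⇒ p_{Aroma} = 94.5 + 0.25p_{Brew}.
Similarly p_{Brew} = 93 + 0.25p_{Aroma}.
Substituting the second reaction function into the first: p_{Aroma} = 94.5 + 0.25(93 + 0.25p_{Aroma}), which gives 0.9375p_{Aroma} = 117.75 ⇒ p_{Aroma} = 125.6.
Then p_{Brew} = 93 + 0.25·125.6 = 124.4.

125.6, 124.4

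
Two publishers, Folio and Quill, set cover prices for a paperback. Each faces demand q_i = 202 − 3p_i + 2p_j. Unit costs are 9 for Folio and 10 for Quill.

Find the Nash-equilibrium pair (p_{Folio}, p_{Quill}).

Folio's profit: π = (p_{Folio} − 9)(202 − 3p_{Folio} + 2p_{Quill}).
∂π/∂p_{Folio} = 229 − 6p_{Folio} + 2p_{Quill} = 0 ⇒ p_{Folio} = 229/6 + (1/3)p_{Quill}.
Similarly p_{Quill} = 116/3 + (1/3)p_{Folio}.
Solving the two reaction functions simultaneously: (1 − (1/3)(1/3))p_{Folio} = 229/6 + (1/3)·(116/3), so (8/9)p_{Folio} = 919/18 and p_{Folio} = 57.4375.
Then p_{Quill} = 116/3 + (1/3)·57.4375 = 57.8125.

57.4375, 57.8125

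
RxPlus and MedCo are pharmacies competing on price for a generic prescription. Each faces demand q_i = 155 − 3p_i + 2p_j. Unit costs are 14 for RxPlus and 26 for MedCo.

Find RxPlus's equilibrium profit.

RxPlus's profit: π = (p_{RxPlus} − 14)(155 − 3p_{RxPlus} + 2p_{MedCo}).
∂π/∂p_{RxPlus} = 197 − 6p_{RxPlus} + 2p_{MedCo} = 0 ⇒ p_{RxPlus} = 197/6 + (1/3)p_{MedCo}.
Similarly p_{MedCo} = 233/6 + (1/3)p_{RxPlus}.
Plugging p_{MedCo} into RxPlus's best response: p_{RxPlus} = 197/6 + (1/3)(233/6 + (1/3)p_{RxPlus}) ⇒ (8/9)p_{RxPlus} = 412/9, so p_{RxPlus} = 51.5.
Then p_{MedCo} = 233/6 + (1/3)·51.5 = 56.
q_{RxPlus} = 155 − 3·51.5 + 2·56 = 112.5.
Profit = (51.5 − 14)·112.5 = 4218.75.

4218.75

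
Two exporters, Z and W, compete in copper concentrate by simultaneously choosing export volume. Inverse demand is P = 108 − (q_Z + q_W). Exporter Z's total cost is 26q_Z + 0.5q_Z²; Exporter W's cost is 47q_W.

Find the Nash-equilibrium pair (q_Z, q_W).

Exporter Z's profit: π = q_Z(108 − (q_Z + q_W)) − 26q_Z − 0.5q_Z².
∂π/∂q_Z = 82 − 3q_Z − q_W = 0, so q_Z = 82/3 − (1/3)q_W.
For W: ∂π/∂q_W = 61 − 2q_W − q_Z = 0 ⇒ q_W = 30.5 − 0.5q_Z.
Plugging q_W into Z's best response: q_Z = 82/3 − (1/3)(30.5 − 0.5q_Z) ⇒ (5/6)q_Z = 103/6, so q_Z = 20.6.
Then q_W = 30.5 − 0.5·20.6 = 20.2.

20.6, 20.2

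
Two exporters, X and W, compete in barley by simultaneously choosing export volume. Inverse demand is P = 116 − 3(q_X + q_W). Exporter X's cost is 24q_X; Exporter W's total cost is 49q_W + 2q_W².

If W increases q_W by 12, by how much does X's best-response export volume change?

-6

Exporter X's profit: π = q_X(116 − 3(q_X + q_W)) − 24q_X.
∂π/∂q_X = 92 − 6q_X − 3q_W = 0, so q_X = 46/3 − 0.5q_W.
The reaction-function slope is −0.5, so a 12-unit rise in q_W moves q_X by −0.5 × 12 = −6. X's best response falls — the actions are strategic substitutes.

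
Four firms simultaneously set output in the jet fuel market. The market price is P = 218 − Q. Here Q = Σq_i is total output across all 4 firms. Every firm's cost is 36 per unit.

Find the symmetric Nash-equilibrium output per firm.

36.4

A representative firm's profit is π_i = q_i(218 − Q) − 36q_i, with Q = q_i + Σ_{j≠i} q_j.
First-order condition: 182 − 2q_i − Σ_{j≠i} q_j = 0.
In a symmetric equilibrium every firm chooses the same q, so Σ_{j≠i} q_j = 3q. The condition becomes 182 − 5q = 0, giving q = 182/5 = 36.4.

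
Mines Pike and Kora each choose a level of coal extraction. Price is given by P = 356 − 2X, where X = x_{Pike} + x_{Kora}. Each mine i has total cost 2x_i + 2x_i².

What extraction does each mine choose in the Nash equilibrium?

35.4

Mine Pike's profit: π = x_{Pike}(356 − 2(x_{Pike} + x_{Kora})) − 2x_{Pike} − 2x_{Pike}².
∂π/∂x_{Pike} = 354 − 8x_{Pike} − 2x_{Kora} = 0, so x_{Pike} = 44.25 − 0.25x_{Kora}.
The game is symmetric, so in equilibrium x_{Kora} = x_{Pike}: the reaction function gives 1.25x_{Pike} = 44.25, hence x_{Pike} = 35.4.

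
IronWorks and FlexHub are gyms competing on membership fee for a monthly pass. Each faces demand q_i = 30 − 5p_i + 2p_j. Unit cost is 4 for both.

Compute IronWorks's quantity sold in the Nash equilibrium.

11.25

IronWorks's profit: π = (p_{IronWorks} − 4)(30 − 5p_{IronWorks} + 2p_{FlexHub}).
∂π/∂p_{IronWorks} = 50 − 10p_{IronWorks} + 2p_{FlexHub} = 0 ⇒ p_{IronWorks} = 5 + 0.2p_{FlexHub}.
The game is symmetric, so in equilibrium p_{FlexHub} = p_{IronWorks}: the reaction function gives 0.8p_{IronWorks} = 5, hence p_{IronWorks} = 6.25.
q_{IronWorks} = 30 − 5·6.25 + 2·6.25 = 11.25.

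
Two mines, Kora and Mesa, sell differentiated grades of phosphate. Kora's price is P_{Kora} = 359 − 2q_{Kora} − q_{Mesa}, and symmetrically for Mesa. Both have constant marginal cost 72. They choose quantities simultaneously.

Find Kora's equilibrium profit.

Mine Kora's profit: π = q_{Kora}(359 − 2q_{Kora} − q_{Mesa}) − 72q_{Kora}.
∂π/∂q_{Kora} = 287 − 4q_{Kora} − q_{Mesa} = 0 ⇒ q_{Kora} = 71.75 − 0.25q_{Mesa}.
The game is symmetric, so in equilibrium q_{Mesa} = q_{Kora}: the reaction function gives 1.25q_{Kora} = 71.75, hence q_{Kora} = 57.4.
P_{Kora} = 359 − 2·57.4 − 57.4 = 186.8.
Profit = (186.8 − 72)·57.4 = 6589.52.

6589.52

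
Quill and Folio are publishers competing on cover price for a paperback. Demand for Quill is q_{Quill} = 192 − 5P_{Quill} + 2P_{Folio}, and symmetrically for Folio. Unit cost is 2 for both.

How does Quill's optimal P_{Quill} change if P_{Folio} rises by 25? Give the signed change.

Quill's profit: π = (P_{Quill} − 2)(192 − 5P_{Quill} + 2P_{Folio}).
∂π/∂P_{Quill} = 202 − 10P_{Quill} + 2P_{Folio} = 0 ⇒ P_{Quill} = 20.2 + 0.2P_{Folio}.
The reaction-function slope is 0.2, so a 25-unit rise in P_{Folio} moves P_{Quill} by 0.2 × 25 = 5. Quill's best response rises — the actions are strategic complements.

5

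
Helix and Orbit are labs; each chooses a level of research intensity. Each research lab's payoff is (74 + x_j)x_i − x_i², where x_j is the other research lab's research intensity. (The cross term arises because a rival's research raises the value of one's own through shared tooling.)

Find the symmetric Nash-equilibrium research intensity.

74

Helix's payoff is (74 + x_O)x_H − x_H².
∂π/∂x_H = 74 + x_O − 2x_H = 0, so x_H = 37 + 0.5x_O.
Setting x_H = x_O in the reaction function: x_H = 37 + 0.5x_H, so x_H = 37 / 0.5 = 74.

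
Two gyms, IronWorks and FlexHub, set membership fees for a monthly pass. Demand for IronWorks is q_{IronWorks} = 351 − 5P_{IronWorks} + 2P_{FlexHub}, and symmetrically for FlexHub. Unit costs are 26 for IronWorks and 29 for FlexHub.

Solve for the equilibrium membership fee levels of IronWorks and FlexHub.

IronWorks's profit: π = (P_{IronWorks} − 26)(351 − 5P_{IronWorks} + 2P_{FlexHub}).
∂π/∂P_{IronWorks} = 481 − 10P_{IronWorks} + 2P_{FlexHub} = 0 ⇒ P_{IronWorks} = 48.1 + 0.2P_{FlexHub}.
Similarly P_{FlexHub} = 49.6 + 0.2P_{IronWorks}.
Plugging P_{FlexHub} into IronWorks's best response: P_{IronWorks} = 48.1 + 0.2(49.6 + 0.2P_{IronWorks}) ⇒ 0.96P_{IronWorks} = 58.02, so P_{IronWorks} = 60.4375.
Then P_{FlexHub} = 49.6 + 0.2·60.4375 = 61.6875.

60.4375, 61.6875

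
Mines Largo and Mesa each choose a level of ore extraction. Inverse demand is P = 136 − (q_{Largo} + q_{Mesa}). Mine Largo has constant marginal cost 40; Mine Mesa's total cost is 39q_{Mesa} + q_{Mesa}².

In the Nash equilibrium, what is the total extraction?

Mine Largo's profit: π = q_{Largo}(136 − (q_{Largo} + q_{Mesa})) − 40q_{Largo}.
∂π/∂q_{Largo} = 96 − 2q_{Largo} − q_{Mesa} = 0, so q_{Largo} = 48 − 0.5q_{Mesa}.
For Mesa: ∂π/∂q_{Mesa} = 97 − 4q_{Mesa} − q_{Largo} = 0 ⇒ q_{Mesa} = 24.25 − 0.25q_{Largo}.
Plugging q_{Mesa} into Largo's best response: q_{Largo} = 48 − 0.5(24.25 − 0.25q_{Largo}) ⇒ 0.875q_{Largo} = 35.875, so q_{Largo} = 41.
Then q_{Mesa} = 24.25 − 0.25·41 = 14.
Total extraction: 41 + 14 = 55.

55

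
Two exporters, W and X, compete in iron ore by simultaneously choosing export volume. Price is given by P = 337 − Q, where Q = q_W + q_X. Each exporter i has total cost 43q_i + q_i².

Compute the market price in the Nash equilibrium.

Exporter W's profit: π = q_W(337 − (q_W + q_X)) − 43q_W − q_W².
∂π/∂q_W = 294 − 4q_W − q_X = 0, so q_W = 73.5 − 0.25q_X.
By symmetry q_X = q_W; substituting into the reaction function, 1.25q_W = 73.5 and q_W = 58.8.
Equilibrium price: P = 337 − 117.6 = 219.4.

219.4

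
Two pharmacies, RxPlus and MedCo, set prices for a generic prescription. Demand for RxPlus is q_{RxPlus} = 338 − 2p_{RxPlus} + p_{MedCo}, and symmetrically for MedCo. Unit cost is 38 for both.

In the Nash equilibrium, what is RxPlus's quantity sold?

RxPlus's profit: π = (p_{RxPlus} − 38)(338 − 2p_{RxPlus} + p_{MedCo}).
∂π/∂p_{RxPlus} = 414 − 4p_{RxPlus} + p_{MedCo} = 0 ⇒ p_{RxPlus} = 103.5 + 0.25p_{MedCo}.
By symmetry p_{MedCo} = p_{RxPlus}; substituting into the reaction function, 0.75p_{RxPlus} = 103.5 and p_{RxPlus} = 138.
q_{RxPlus} = 338 − 2·138 + 138 = 200.

200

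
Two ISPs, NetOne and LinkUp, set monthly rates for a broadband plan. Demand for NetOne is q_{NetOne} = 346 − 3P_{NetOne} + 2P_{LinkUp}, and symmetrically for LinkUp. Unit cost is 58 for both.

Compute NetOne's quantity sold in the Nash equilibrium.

216

NetOne's profit: π = (P_{NetOne} − 58)(346 − 3P_{NetOne} + 2P_{LinkUp}).
∂π/∂P_{NetOne} = 520 − 6P_{NetOne} + 2P_{LinkUp} = 0 ⇒ P_{NetOne} = 260/3 + (1/3)P_{LinkUp}.
The game is symmetric, so in equilibrium P_{LinkUp} = P_{NetOne}: the reaction function gives (2/3)P_{NetOne} = 260/3, hence P_{NetOne} = 130.
q_{NetOne} = 346 − 3·130 + 2·130 = 216.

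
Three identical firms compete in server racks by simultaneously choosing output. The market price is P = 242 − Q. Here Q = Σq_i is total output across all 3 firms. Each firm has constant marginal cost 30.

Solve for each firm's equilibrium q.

53

A representative firm's profit is π_i = q_i(242 − Q) − 30q_i, with Q = q_i + Σ_{j≠i} q_j.
First-order condition: 212 − 2q_i − Σ_{j≠i} q_j = 0.
In a symmetric equilibrium every firm chooses the same q, so Σ_{j≠i} q_j = 2q. The condition becomes 212 − 4q = 0, giving q = 212/4 = 53.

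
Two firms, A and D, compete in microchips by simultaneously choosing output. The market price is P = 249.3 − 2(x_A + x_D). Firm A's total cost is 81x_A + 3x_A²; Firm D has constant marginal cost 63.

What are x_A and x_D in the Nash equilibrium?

8.35, 42.4

Firm A's profit: π = x_A(249.3 − 2(x_A + x_D)) − 81x_A − 3x_A².
∂π/∂x_A = 168.3 − 10x_A − 2x_D = 0, so x_A = 16.83 − 0.2x_D.
For D: ∂π/∂x_D = 186.3 − 4x_D − 2x_A = 0 ⇒ x_D = 46.575 − 0.5x_A.
Plugging x_D into A's best response: x_A = 16.83 − 0.2(46.575 − 0.5x_A) ⇒ 0.9x_A = 7.515, so x_A = 8.35.
Then x_D = 46.575 − 0.5·8.35 = 42.4.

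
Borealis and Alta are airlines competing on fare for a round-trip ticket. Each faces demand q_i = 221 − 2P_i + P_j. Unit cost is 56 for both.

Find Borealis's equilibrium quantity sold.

110

Borealis's profit: π = (P_{Borealis} − 56)(221 − 2P_{Borealis} + P_{Alta}).
∂π/∂P_{Borealis} = 333 − 4P_{Borealis} + P_{Alta} = 0 ⇒ P_{Borealis} = 83.25 + 0.25P_{Alta}.
By symmetry P_{Alta} = P_{Borealis}; substituting into the reaction function, 0.75P_{Borealis} = 83.25 and P_{Borealis} = 111.
q_{Borealis} = 221 − 2·111 + 111 = 110.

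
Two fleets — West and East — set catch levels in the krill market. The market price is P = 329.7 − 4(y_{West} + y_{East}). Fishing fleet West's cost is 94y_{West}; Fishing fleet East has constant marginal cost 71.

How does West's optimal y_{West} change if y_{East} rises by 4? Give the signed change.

Fishing fleet West's profit: π = y_{West}(329.7 − 4(y_{West} + y_{East})) − 94y_{West}.
∂π/∂y_{West} = 235.7 − 8y_{West} − 4y_{East} = 0, so y_{West} = 29.4625 − 0.5y_{East}.
The reaction-function slope is −0.5, so a 4-unit rise in y_{East} moves y_{West} by −0.5 × 4 = −2. West's best response falls — the actions are strategic substitutes.

-2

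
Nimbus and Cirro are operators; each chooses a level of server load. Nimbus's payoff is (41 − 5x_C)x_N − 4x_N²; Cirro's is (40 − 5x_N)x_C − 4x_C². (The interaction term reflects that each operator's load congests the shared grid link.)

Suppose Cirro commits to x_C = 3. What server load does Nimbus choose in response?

3.25

Expanding Nimbus's payoff: 41x_N − 5x_Cx_N − 4x_N².
∂π/∂x_N = 41 − 5x_C − 8x_N = 0, so x_N = 5.125 − 0.625x_C.
At x_C = 3: x_N = 5.125 − 0.625·3 = 3.25.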